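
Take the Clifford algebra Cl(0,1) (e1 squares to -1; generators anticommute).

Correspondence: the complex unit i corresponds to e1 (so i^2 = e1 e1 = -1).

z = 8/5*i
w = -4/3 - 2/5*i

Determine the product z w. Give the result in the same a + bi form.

In blades: z = 8/5*e1, w = -4/3 - 2/5*e1.
Distribute z over w term by term (generator squares from the signature, products reordered to ascending indices): (8/5*e1)*w = 16/25 - 32/15*e1.
Sum: 16/25 - 32/15*e1; translating back through the correspondence:
Answer: 16/25 - 32/15*i


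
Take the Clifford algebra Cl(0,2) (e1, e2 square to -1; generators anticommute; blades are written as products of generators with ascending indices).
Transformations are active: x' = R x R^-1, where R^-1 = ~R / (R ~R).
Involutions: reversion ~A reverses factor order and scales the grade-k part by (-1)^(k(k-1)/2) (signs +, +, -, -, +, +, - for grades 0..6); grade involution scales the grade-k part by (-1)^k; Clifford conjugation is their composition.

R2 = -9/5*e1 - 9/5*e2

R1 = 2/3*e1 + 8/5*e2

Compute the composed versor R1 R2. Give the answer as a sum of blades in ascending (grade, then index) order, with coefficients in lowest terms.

Distribute over the terms of R1 (each basis-blade product reordered to ascending indices, repeated generators contracted through their squares):
(2/3*e1) R2 = 6/5 - 6/5*e1 e2
(8/5*e2) R2 = 72/25 + 72/25*e1 e2
Summing the partial products and collecting blades:
Answer: 102/25 + 42/25*e1 e2


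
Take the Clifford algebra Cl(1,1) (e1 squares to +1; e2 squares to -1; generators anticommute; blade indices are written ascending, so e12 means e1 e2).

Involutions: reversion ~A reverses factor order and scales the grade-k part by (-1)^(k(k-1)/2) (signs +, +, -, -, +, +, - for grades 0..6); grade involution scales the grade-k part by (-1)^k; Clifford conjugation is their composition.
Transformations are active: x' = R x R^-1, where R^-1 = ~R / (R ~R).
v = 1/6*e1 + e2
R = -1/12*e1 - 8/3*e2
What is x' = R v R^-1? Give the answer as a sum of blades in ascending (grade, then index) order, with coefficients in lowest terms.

~R = -1/12*e1 - 8/3*e2, and R ~R = -341/48, so R^-1 = ~R / (-341/48).
R v = 191/72 + 13/36*e12
Answer: -641/6138*e1 + 3043/3069*e2


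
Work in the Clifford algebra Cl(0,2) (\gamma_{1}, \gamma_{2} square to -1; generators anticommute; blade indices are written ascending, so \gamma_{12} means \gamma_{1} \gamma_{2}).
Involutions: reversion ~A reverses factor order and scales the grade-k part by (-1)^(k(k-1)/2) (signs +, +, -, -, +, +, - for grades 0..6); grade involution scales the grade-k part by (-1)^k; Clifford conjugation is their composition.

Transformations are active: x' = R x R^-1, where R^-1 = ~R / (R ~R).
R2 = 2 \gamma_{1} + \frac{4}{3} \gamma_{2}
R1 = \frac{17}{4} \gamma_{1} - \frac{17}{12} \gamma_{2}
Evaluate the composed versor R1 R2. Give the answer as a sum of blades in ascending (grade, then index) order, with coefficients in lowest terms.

Distribute over the terms of R1 (each basis-blade product reordered to ascending indices, repeated generators contracted through their squares):
(\frac{17}{4} \gamma_{1}) R2 = -\frac{17}{2} + \frac{17}{3} \gamma_{12}
(-\frac{17}{12} \gamma_{2}) R2 = \frac{17}{9} + \frac{17}{6} \gamma_{12}
Summing the partial products and collecting blades:
Answer: -\frac{119}{18} + \frac{17}{2} \gamma_{12}


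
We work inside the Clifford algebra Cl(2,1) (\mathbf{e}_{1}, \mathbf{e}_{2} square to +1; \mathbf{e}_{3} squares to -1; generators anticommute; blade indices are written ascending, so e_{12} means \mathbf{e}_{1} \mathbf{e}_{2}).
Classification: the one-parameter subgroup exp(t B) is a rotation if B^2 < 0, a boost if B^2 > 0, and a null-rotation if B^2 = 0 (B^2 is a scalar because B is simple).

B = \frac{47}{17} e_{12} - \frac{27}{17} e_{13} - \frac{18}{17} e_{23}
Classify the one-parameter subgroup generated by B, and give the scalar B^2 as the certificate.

B^2 term by term: the squares give (\frac{47}{17})^2*(e_{12})^2 + (-\frac{27}{17})^2*(e_{13})^2 + (-\frac{18}{17})^2*(e_{23})^2 = \frac{2209}{289}*(-1) + \frac{729}{289}*(+1) + \frac{324}{289}*(+1) = -4 (each basis 2-blade squares to minus the product of its generators' squares); cross terms between blades sharing an index anticommute and cancel. So B^2 = -4.
Answer: rotation, certificate B^2 = -4. No conjugation can change B^2 = -4; the sign gives the class.


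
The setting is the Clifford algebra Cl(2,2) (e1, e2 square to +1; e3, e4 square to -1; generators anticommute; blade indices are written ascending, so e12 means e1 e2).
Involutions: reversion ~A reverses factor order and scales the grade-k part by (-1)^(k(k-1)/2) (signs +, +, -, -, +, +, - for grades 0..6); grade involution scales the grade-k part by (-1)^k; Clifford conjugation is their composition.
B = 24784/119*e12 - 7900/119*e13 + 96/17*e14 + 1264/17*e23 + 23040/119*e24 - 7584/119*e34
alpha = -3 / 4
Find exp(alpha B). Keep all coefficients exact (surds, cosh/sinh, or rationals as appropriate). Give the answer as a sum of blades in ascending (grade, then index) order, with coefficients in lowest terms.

B^2 term by term: the squares give (24784/119)^2*(e12)^2 + (-7900/119)^2*(e13)^2 + (96/17)^2*(e14)^2 + (1264/17)^2*(e23)^2 + (23040/119)^2*(e24)^2 + (-7584/119)^2*(e34)^2 = 614246656/14161*(-1) + 62410000/14161*(+1) + 9216/289*(+1) + 1597696/289*(+1) + 530841600/14161*(+1) + 57517056/14161*(-1) = 16 (each basis 2-blade squares to minus the product of its generators' squares); cross terms between blades sharing an index anticommute and cancel; the commuting (index-disjoint) pairs give grade-4 terms 2*c*c'*(blade product), which cancel blade by blade — e1234: -375923712/14161 + 364032000/14161 + 242688/289 = 0 — confirming B is simple. So B^2 = 16.
B^2 = 16 — the series telescopes hyperbolically here: l = 4, alpha*l = -3, so exp(alpha B) = cosh(-3) + (sinh(-3)/4)*B = cosh(3) + (-sinh(3)/4)*B.
Answer: cosh(3) - 6196*sinh(3)/119*e12 + 1975*sinh(3)/119*e13 - 24*sinh(3)/17*e14 - 316*sinh(3)/17*e23 - 5760*sinh(3)/119*e24 + 1896*sinh(3)/119*e34


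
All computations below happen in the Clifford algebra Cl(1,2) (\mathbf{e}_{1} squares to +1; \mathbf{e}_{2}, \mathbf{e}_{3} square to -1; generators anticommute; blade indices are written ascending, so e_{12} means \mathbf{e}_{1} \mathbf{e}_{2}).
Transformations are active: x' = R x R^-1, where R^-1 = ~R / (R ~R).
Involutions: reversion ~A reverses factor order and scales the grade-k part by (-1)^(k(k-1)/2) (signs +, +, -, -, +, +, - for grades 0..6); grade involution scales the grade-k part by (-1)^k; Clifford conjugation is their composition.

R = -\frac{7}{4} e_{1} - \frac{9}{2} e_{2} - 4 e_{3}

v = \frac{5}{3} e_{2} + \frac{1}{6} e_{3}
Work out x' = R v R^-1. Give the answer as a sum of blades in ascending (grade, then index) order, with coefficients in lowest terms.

~R = -\frac{7}{4} e_{1} - \frac{9}{2} e_{2} - 4 e_{3}, and R ~R = -\frac{531}{16}, so R^-1 = ~R / (-\frac{531}{16}).
R v = \frac{49}{6} - \frac{35}{12} e_{12} - \frac{7}{24} e_{13} + \frac{71}{12} e_{23}
Answer: \frac{1372}{1593} e_{1} + \frac{97}{177} e_{2} + \frac{5741}{3186} e_{3}


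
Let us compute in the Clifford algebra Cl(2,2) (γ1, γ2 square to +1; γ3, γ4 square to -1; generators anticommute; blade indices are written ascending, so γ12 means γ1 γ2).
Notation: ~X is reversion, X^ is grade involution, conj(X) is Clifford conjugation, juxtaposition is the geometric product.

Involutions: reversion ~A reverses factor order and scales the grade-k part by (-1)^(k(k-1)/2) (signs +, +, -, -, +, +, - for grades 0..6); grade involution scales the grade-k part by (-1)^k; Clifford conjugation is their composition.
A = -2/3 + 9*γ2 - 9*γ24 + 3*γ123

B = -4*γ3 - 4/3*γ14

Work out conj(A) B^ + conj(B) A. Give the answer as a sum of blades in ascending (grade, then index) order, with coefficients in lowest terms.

first term: -8/3*γ3 + 8/9*γ14 - 36*γ23 - 12*γ124 - 40*γ234
second term: -8/3*γ3 - 24*γ12 - 8/9*γ14 - 36*γ23 - 12*γ124 + 32*γ234
Answer: -16/3*γ3 - 24*γ12 - 72*γ23 - 24*γ124 - 8*γ234


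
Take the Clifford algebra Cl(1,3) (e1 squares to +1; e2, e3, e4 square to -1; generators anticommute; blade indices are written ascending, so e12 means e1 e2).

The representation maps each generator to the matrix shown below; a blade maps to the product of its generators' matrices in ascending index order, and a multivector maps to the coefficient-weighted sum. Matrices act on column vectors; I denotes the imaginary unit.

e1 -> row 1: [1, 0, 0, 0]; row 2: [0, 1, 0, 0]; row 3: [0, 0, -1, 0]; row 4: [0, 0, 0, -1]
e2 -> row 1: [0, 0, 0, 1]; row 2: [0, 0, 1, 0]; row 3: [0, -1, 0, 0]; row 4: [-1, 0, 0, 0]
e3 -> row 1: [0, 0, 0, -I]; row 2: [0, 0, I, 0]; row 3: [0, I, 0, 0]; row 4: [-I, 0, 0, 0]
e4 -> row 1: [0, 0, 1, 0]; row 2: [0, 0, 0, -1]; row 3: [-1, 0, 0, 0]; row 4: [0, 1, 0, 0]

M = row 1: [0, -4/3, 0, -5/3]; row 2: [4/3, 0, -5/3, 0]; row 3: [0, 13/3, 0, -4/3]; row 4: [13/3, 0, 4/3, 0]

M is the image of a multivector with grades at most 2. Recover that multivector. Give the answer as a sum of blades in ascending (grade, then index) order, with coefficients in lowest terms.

Method: the blade images are trace-orthogonal — tr(rho(e_A) rho(e_B)^-1) = 4 if A = B and 0 otherwise — and rho(e_A)^-1 = (e_A)^2 * rho(e_A) with (e_A)^2 = +1 or -1, so the coefficient of e_A in the preimage is (e_A)^2 * tr(M rho(e_A))/4.
Nonzero projections over blades of grade <= 2: e2: (e2)^2 = -1, tr(M rho(e2)) = 12, coefficient -3; e12: (e12)^2 = +1, tr(M rho(e12)) = 16/3, coefficient 4/3; e24: (e24)^2 = -1, tr(M rho(e24)) = 16/3, coefficient -4/3. Every other blade of grade <= 2 projects to 0.
Answer: -3*e2 + 4/3*e12 - 4/3*e24


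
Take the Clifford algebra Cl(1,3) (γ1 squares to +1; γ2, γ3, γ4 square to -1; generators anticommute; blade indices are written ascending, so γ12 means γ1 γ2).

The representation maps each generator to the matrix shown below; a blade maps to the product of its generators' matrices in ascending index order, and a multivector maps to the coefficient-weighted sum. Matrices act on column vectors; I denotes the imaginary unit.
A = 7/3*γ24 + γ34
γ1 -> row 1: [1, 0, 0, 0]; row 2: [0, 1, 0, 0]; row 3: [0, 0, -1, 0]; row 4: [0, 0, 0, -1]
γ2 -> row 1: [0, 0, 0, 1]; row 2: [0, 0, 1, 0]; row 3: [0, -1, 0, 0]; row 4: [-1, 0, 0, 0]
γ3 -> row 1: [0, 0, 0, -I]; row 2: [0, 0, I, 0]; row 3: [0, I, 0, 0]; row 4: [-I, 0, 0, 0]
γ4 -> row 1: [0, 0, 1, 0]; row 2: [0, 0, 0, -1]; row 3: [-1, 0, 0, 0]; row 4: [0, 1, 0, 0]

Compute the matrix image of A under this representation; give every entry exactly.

Bivector images (products of the table entries): rho(γ24) = rho(γ2)rho(γ4) = row 1: [0, 1, 0, 0]; row 2: [-1, 0, 0, 0]; row 3: [0, 0, 0, 1]; row 4: [0, 0, -1, 0]; rho(γ34) = rho(γ3)rho(γ4) = row 1: [0, -I, 0, 0]; row 2: [-I, 0, 0, 0]; row 3: [0, 0, 0, -I]; row 4: [0, 0, -I, 0].
M = (7/3)*rho(γ24) + (1)*rho(γ34), summed entrywise:
Answer: row 1: [0, 7/3 - I, 0, 0]; row 2: [-7/3 - I, 0, 0, 0]; row 3: [0, 0, 0, 7/3 - I]; row 4: [0, 0, -7/3 - I, 0]


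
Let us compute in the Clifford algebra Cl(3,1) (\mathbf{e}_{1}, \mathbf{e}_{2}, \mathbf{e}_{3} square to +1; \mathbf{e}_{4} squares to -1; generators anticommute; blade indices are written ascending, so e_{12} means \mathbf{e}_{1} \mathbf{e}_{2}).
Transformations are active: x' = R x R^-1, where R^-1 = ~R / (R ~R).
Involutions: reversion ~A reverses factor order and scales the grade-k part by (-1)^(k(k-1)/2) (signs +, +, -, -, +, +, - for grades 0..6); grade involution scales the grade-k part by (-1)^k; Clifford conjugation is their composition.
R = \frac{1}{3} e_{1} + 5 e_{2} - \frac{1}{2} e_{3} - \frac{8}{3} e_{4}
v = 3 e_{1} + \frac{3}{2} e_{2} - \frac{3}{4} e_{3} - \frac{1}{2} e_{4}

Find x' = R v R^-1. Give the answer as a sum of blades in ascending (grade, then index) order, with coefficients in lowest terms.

~R = \frac{1}{3} e_{1} + 5 e_{2} - \frac{1}{2} e_{3} - \frac{8}{3} e_{4}, and R ~R = \frac{73}{4}, so R^-1 = ~R / (\frac{73}{4}).
R v = \frac{181}{24} - \frac{29}{2} e_{12} + \frac{5}{4} e_{13} + \frac{47}{6} e_{14} - 3 e_{23} + \frac{3}{2} e_{24} - \frac{7}{4} e_{34}
Answer: -\frac{1790}{657} e_{1} + \frac{1153}{438} e_{2} + \frac{295}{876} e_{3} - \frac{2239}{1314} e_{4}


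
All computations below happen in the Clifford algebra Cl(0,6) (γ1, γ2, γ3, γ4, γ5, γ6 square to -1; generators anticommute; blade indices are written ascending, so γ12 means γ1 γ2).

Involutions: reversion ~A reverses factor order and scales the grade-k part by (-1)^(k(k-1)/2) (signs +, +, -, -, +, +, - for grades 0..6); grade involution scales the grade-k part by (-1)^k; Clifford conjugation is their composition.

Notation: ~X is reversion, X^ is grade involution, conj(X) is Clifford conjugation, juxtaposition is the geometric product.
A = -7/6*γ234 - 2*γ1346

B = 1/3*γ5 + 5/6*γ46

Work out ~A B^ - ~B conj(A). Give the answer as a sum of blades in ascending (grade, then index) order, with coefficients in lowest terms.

first term: 5/3*γ13 - 35/36*γ236 - 7/18*γ2345 - 2/3*γ13456
second term: -5/3*γ13 + 35/36*γ236 + 7/18*γ2345 + 2/3*γ13456
Answer: 10/3*γ13 - 35/18*γ236 - 7/9*γ2345 - 4/3*γ13456


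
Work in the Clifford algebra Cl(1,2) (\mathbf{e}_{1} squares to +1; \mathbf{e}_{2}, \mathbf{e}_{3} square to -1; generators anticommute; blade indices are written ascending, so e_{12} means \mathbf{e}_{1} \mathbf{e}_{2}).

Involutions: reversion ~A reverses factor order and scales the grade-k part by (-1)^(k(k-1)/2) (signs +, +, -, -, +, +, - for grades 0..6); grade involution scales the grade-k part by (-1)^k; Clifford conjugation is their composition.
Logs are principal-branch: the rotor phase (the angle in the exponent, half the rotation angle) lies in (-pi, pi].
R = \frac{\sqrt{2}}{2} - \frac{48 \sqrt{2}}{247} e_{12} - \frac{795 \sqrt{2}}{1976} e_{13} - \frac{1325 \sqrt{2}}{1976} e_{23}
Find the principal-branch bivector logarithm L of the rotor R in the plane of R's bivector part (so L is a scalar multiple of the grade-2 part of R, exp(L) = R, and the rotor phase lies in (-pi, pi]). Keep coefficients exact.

The scalar part of R is \frac{\sqrt{2}}{2}, which pins the rotor phase on the principal branch; dividing the bivector part by the sine of that phase recovers the unit plane, and L is the phase times that plane.
Concretely: cos(phase) = \frac{\sqrt{2}}{2} gives phase = ±\frac{\pi}{4}, and since phase/sin(phase) is even the sign is immaterial: L = (phase/sin(phase)) * <R>_2 = (\frac{\sqrt{2} \pi}{4}) * <R>_2.
Answer: - \frac{24 \pi}{247} e_{12} - \frac{795 \pi}{3952} e_{13} - \frac{1325 \pi}{3952} e_{23}


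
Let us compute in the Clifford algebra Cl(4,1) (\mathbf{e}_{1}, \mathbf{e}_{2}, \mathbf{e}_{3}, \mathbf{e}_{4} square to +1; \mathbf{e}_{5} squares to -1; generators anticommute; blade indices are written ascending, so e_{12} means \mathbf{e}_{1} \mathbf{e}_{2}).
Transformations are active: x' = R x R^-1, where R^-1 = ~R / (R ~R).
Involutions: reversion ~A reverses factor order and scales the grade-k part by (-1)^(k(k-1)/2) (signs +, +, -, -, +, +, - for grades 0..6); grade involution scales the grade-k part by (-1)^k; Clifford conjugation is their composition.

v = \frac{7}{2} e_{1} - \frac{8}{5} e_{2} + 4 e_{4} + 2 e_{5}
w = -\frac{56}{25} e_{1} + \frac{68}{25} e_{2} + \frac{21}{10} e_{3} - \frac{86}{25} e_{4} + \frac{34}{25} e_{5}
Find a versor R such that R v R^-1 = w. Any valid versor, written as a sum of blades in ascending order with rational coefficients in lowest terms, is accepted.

The midline construction: v and w both square to \frac{2681}{100}, so reflecting in their sum \frac{63}{50} e_{1} + \frac{28}{25} e_{2} + \frac{21}{10} e_{3} + \frac{14}{25} e_{4} + \frac{84}{25} e_{5} exchanges them.
Answer: \frac{63}{50} e_{1} + \frac{28}{25} e_{2} + \frac{21}{10} e_{3} + \frac{14}{25} e_{4} + \frac{84}{25} e_{5}


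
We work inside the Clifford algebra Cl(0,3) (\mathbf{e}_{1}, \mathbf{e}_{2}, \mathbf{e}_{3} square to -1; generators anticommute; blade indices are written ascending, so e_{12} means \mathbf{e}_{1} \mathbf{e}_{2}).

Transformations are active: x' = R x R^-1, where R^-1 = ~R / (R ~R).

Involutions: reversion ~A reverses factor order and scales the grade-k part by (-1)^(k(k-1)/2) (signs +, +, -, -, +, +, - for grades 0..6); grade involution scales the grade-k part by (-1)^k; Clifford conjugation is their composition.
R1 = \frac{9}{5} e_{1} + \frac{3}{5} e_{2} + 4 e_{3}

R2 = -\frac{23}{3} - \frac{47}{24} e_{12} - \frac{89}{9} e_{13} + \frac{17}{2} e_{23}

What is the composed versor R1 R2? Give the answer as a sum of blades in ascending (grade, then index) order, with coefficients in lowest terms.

Distribute over the terms of R1 (each basis-blade product reordered to ascending indices, repeated generators contracted through their squares):
(\frac{9}{5} e_{1}) R2 = -\frac{69}{5} e_{1} + \frac{141}{40} e_{2} + \frac{89}{5} e_{3} + \frac{153}{10} e_{123}
(\frac{3}{5} e_{2}) R2 = -\frac{47}{40} e_{1} - \frac{23}{5} e_{2} - \frac{51}{10} e_{3} + \frac{89}{15} e_{123}
(4 e_{3}) R2 = -\frac{356}{9} e_{1} + 34 e_{2} - \frac{92}{3} e_{3} - \frac{47}{6} e_{123}
Summing the partial products and collecting blades:
Answer: -\frac{19631}{360} e_{1} + \frac{1317}{40} e_{2} - \frac{539}{30} e_{3} + \frac{67}{5} e_{123}


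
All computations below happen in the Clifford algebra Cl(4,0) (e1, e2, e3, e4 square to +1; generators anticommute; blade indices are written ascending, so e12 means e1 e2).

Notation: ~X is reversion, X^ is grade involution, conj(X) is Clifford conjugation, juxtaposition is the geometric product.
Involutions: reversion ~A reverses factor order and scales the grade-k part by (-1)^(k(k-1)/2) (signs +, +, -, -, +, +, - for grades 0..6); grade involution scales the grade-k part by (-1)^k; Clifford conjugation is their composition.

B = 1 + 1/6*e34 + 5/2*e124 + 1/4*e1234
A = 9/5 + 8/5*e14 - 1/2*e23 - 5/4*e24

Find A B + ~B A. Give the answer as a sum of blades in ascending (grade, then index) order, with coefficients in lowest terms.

first term: 9/5 + 25/8*e1 + 4*e2 - 139/240*e13 + 69/40*e14 - 83/120*e23 - 4/3*e24 + 3/10*e34 + 9/2*e124 + 5/4*e134 + 9/20*e1234
second term: 9/5 - 25/8*e1 - 4*e2 - 139/240*e13 + 69/40*e14 - 83/120*e23 - 4/3*e24 - 3/10*e34 - 9/2*e124 + 5/4*e134 + 9/20*e1234
Answer: 18/5 - 139/120*e13 + 69/20*e14 - 83/60*e23 - 8/3*e24 + 5/2*e134 + 9/10*e1234


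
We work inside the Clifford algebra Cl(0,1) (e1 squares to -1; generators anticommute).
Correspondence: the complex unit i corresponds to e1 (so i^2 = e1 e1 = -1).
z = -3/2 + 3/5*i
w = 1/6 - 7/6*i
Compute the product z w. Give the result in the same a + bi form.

In blades: z = -3/2 + 3/5*e1, w = 1/6 - 7/6*e1.
Distribute z over w term by term (generator squares from the signature, products reordered to ascending indices): (-3/2)*w = -1/4 + 7/4*e1; (3/5*e1)*w = 7/10 + 1/10*e1.
Sum: 9/20 + 37/20*e1; translating back through the correspondence:
Answer: 9/20 + 37/20*i


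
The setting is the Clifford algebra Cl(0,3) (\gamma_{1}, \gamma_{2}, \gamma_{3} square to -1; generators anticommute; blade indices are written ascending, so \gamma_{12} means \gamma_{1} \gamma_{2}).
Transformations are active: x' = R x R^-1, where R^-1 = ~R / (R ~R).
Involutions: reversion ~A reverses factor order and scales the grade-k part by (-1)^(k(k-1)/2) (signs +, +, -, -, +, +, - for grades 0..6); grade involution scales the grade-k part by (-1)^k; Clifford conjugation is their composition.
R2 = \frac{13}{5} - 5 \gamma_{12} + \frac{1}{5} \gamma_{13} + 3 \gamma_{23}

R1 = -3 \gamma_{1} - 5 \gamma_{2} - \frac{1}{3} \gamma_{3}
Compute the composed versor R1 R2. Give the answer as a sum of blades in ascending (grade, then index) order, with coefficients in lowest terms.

Distribute over the terms of R1 (each basis-blade product reordered to ascending indices, repeated generators contracted through their squares):
(-3 \gamma_{1}) R2 = -\frac{39}{5} \gamma_{1} - 15 \gamma_{2} + \frac{3}{5} \gamma_{3} - 9 \gamma_{123}
(-5 \gamma_{2}) R2 = 25 \gamma_{1} - 13 \gamma_{2} + 15 \gamma_{3} + \gamma_{123}
(-\frac{1}{3} \gamma_{3}) R2 = -\frac{1}{15} \gamma_{1} - \gamma_{2} - \frac{13}{15} \gamma_{3} + \frac{5}{3} \gamma_{123}
Summing the partial products and collecting blades:
Answer: \frac{257}{15} \gamma_{1} - 29 \gamma_{2} + \frac{221}{15} \gamma_{3} - \frac{19}{3} \gamma_{123}


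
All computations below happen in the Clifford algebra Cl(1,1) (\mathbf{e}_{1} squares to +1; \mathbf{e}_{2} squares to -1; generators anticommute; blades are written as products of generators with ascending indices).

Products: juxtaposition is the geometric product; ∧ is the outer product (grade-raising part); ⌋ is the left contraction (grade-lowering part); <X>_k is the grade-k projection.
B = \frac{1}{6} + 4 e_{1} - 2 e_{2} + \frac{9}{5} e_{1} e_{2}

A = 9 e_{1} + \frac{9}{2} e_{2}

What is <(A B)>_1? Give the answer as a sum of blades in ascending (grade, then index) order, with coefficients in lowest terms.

step 1: 45 + \frac{48}{5} e_{1} + \frac{339}{20} e_{2} - 36 e_{1} e_{2}
step 2: \frac{48}{5} e_{1} + \frac{339}{20} e_{2}
Answer: \frac{48}{5} e_{1} + \frac{339}{20} e_{2}


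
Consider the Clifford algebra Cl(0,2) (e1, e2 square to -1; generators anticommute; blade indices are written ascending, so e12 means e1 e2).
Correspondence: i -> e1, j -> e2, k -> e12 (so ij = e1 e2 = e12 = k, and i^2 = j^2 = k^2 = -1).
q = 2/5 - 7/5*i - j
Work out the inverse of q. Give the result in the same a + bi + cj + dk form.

In blades: q = 2/5 - 7/5*e1 - e2.
With qbar = 2/5 + 7/5*e1 + e2 (scalar fixed, mapped units negated), q qbar = 78/25 (the sum of squared coefficients), so q^-1 = qbar / (78/25) = 5/39 + 35/78*e1 + 25/78*e2; translating back:
Answer: 5/39 + 35/78*i + 25/78*j


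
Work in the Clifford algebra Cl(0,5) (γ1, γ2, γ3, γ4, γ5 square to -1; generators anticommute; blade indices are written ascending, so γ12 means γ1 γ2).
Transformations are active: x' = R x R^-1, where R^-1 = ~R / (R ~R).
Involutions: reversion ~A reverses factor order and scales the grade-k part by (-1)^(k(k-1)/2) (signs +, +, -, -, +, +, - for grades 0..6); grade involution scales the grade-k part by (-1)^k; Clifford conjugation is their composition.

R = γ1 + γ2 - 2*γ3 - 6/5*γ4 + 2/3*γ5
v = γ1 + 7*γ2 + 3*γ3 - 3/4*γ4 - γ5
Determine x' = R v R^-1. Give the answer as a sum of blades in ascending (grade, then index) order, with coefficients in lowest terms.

~R = γ1 + γ2 - 2*γ3 - 6/5*γ4 + 2/3*γ5, and R ~R = -1774/225, so R^-1 = ~R / (-1774/225).
R v = -67/30 + 6*γ12 + 5*γ13 + 9/20*γ14 - 5/3*γ15 + 17*γ23 + 153/20*γ24 - 17/3*γ25 + 51/10*γ34 + 17/10*γ45
Answer: -769/1774*γ1 - 11413/1774*γ2 - 3666/887*γ3 + 249/3548*γ4 + 1222/887*γ5


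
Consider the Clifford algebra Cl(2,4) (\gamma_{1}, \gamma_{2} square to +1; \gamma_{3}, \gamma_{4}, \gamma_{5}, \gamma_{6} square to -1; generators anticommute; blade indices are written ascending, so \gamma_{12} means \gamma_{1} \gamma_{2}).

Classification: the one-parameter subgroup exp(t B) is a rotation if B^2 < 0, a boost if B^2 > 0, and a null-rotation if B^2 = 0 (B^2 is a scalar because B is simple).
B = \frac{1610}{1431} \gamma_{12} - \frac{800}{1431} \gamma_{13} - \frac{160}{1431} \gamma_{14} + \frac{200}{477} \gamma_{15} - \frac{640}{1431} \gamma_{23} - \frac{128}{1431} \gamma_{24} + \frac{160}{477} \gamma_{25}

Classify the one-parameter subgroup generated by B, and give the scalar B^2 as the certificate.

B^2 term by term: the squares give (\frac{1610}{1431})^2*(\gamma_{12})^2 + (-\frac{800}{1431})^2*(\gamma_{13})^2 + (-\frac{160}{1431})^2*(\gamma_{14})^2 + (\frac{200}{477})^2*(\gamma_{15})^2 + (-\frac{640}{1431})^2*(\gamma_{23})^2 + (-\frac{128}{1431})^2*(\gamma_{24})^2 + (\frac{160}{477})^2*(\gamma_{25})^2 = \frac{2592100}{2047761}*(-1) + \frac{640000}{2047761}*(+1) + \frac{25600}{2047761}*(+1) + \frac{40000}{227529}*(+1) + \frac{409600}{2047761}*(+1) + \frac{16384}{2047761}*(+1) + \frac{25600}{227529}*(+1) = -\frac{4}{9} (each basis 2-blade squares to minus the product of its generators' squares); cross terms between blades sharing an index anticommute and cancel; the commuting (index-disjoint) pairs give grade-4 terms 2*c*c'*(blade product), which cancel blade by blade — \gamma_{1234}: -\frac{204800}{2047761} + \frac{204800}{2047761} = 0; \gamma_{1235}: \frac{256000}{682587} - \frac{256000}{682587} = 0; \gamma_{1245}: \frac{51200}{682587} - \frac{51200}{682587} = 0 — confirming B is simple. So B^2 = -\frac{4}{9}.
Answer: rotation, certificate B^2 = -\frac{4}{9}. Certificate logic: -\frac{4}{9} is a conjugation-invariant scalar, so its sign fixes rotation versus boost versus null-rotation outright.


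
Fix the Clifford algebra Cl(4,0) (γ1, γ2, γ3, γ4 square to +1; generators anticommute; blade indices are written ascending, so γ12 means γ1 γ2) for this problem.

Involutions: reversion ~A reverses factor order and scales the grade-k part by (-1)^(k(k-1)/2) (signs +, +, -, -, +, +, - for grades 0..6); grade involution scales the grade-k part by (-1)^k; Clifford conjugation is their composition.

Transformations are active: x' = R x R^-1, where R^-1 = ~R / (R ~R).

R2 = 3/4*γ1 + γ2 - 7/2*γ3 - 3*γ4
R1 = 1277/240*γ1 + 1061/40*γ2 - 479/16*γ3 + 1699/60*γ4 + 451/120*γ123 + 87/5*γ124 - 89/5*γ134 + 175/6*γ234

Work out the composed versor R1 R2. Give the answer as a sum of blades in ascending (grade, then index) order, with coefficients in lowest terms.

Distribute over the terms of R2 (each basis-blade product reordered to ascending indices, repeated generators contracted through their squares):
R1 (3/4*γ1) = 1277/320 - 3183/160*γ12 + 1437/64*γ13 - 1699/80*γ14 + 451/160*γ23 + 261/20*γ24 - 267/20*γ34 - 175/8*γ1234
R1 (γ2) = 1061/40 + 1277/240*γ12 - 451/120*γ13 - 87/5*γ14 + 479/16*γ23 - 1699/60*γ24 + 175/6*γ34 - 89/5*γ1234
R1 (-7/2*γ3) = 3353/32 - 3157/240*γ12 - 8939/480*γ13 - 623/10*γ14 - 7427/80*γ23 + 1225/12*γ24 + 11893/120*γ34 + 609/10*γ1234
R1 (-3*γ4) = -1699/20 - 261/5*γ12 + 267/5*γ13 - 1277/80*γ14 - 175/2*γ23 - 3183/40*γ24 + 1437/16*γ34 - 451/40*γ1234
Summing the partial products and collecting blades:
Answer: 16111/320 - 7673/96*γ12 + 17111/320*γ13 - 1169/10*γ14 - 23613/160*γ23 + 869/120*γ24 + 16379/80*γ34 + 199/20*γ1234


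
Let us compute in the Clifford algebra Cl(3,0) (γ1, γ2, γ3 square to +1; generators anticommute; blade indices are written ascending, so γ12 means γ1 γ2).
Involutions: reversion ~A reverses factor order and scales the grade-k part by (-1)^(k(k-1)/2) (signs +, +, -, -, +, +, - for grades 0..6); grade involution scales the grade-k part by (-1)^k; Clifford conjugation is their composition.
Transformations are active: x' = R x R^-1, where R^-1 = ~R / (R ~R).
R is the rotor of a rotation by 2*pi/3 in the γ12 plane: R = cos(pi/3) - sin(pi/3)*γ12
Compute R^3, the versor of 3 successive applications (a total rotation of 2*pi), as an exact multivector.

Half-angle bookkeeping: 3 applications in γ12 add up to rotor phase 3*pi/3 = pi, so R^3 = cos(pi) - sin(pi)*γ12.
cos(pi) = -1 and sin(pi) = 0, so R^3 = -1. The total rotation 2*pi is 1 full turn, so every vector returns to itself, yet the rotor is -1, on the OTHER sheet of the double cover (an odd number of 2*pi turns).
Answer: -1


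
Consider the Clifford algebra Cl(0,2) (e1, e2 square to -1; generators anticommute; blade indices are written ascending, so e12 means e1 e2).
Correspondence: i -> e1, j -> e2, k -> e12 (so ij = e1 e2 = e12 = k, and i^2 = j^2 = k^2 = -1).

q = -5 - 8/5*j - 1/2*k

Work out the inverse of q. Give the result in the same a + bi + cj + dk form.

In blades: q = -5 - 8/5*e2 - 1/2*e12.
With qbar = -5 + 8/5*e2 + 1/2*e12 (scalar fixed, mapped units negated), q qbar = 2781/100 (the sum of squared coefficients), so q^-1 = qbar / (2781/100) = -500/2781 + 160/2781*e2 + 50/2781*e12; translating back:
Answer: -500/2781 + 160/2781*j + 50/2781*k


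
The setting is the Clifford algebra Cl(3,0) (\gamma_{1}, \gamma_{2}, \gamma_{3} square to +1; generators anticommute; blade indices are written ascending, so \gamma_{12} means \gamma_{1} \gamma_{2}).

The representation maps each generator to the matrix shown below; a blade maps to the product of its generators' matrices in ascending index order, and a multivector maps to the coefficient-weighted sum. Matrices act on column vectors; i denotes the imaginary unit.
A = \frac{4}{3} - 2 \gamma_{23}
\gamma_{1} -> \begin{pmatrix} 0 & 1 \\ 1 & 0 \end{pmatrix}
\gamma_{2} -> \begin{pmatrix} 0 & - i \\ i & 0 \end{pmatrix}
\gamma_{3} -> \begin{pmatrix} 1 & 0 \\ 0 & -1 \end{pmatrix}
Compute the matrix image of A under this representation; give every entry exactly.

Bivector images (products of the table entries): rho(\gamma_{23}) = rho(\gamma_{2})rho(\gamma_{3}) = \begin{pmatrix} 0 & i \\ i & 0 \end{pmatrix}.
M = (\frac{4}{3})*1 + (-2)*rho(\gamma_{23}), summed entrywise (1 is the identity matrix):
Answer: \begin{pmatrix} \frac{4}{3} & - 2 i \\ - 2 i & \frac{4}{3} \end{pmatrix}


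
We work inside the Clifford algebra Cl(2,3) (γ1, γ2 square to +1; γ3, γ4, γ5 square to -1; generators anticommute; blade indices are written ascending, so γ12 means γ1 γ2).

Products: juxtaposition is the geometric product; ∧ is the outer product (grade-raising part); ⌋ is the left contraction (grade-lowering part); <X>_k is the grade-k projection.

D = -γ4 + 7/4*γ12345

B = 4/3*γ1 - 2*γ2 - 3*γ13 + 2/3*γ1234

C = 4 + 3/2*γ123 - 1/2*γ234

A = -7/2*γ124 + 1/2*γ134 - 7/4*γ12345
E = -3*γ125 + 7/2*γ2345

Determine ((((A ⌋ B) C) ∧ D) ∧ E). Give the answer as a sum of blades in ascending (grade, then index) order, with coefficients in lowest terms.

step 1: -1/3*γ2 + 7/3*γ3
step 2: -4/3*γ2 + 28/3*γ3 - 7/2*γ12 + 1/2*γ13 - 7/6*γ24 + 1/6*γ34
step 3: 4/3*γ24 - 28/3*γ34 + 7/2*γ124 - 1/2*γ134
step 4: 28*γ12345
Answer: 28*γ12345


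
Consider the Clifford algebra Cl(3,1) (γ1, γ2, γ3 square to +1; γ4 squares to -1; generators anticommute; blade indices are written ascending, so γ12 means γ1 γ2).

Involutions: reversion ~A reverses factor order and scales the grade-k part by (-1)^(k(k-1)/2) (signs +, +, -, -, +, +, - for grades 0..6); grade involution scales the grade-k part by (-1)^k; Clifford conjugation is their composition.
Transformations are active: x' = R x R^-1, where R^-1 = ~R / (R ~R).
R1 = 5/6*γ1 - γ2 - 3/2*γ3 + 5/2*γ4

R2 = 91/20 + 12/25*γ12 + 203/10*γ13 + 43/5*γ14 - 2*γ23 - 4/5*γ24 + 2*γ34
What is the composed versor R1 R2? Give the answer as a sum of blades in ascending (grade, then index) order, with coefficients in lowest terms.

Distribute over the terms of R1 (each basis-blade product reordered to ascending indices, repeated generators contracted through their squares):
(5/6*γ1) R2 = 91/24*γ1 + 2/5*γ2 + 203/12*γ3 + 43/6*γ4 - 5/3*γ123 - 2/3*γ124 + 5/3*γ134
(-γ2) R2 = 12/25*γ1 - 91/20*γ2 + 2*γ3 + 4/5*γ4 + 203/10*γ123 + 43/5*γ124 - 2*γ234
(-3/2*γ3) R2 = 609/20*γ1 - 3*γ2 - 273/40*γ3 - 3*γ4 - 18/25*γ123 + 129/10*γ134 - 6/5*γ234
(5/2*γ4) R2 = 43/2*γ1 - 2*γ2 + 5*γ3 + 91/8*γ4 + 6/5*γ124 + 203/4*γ134 - 5*γ234
Summing the partial products and collecting blades:
Answer: 33733/600*γ1 - 183/20*γ2 + 2051/120*γ3 + 1961/120*γ4 + 2687/150*γ123 + 137/15*γ124 + 3919/60*γ134 - 41/5*γ234


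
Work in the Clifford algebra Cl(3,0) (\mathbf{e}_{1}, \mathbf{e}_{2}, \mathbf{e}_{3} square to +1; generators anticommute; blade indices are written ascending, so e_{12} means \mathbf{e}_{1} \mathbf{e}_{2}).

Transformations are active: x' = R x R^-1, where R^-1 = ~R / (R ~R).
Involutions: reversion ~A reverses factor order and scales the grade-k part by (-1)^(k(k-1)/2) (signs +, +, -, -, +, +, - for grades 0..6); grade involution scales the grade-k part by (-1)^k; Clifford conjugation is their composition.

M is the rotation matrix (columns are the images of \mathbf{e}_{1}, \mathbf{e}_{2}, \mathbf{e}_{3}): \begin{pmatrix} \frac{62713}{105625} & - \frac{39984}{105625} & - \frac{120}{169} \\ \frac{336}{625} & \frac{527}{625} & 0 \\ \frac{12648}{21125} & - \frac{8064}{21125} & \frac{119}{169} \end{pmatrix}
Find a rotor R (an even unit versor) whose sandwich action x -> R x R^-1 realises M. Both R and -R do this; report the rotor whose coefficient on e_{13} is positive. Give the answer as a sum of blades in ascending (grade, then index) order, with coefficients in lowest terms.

Method: write R = a + b12*e_{12} + b13*e_{13} + b23*e_{23} with a^2 + b12^2 + b13^2 + b23^2 = 1 (so R^-1 = ~R). Expanding the columns R e_j ~R gives tr M = 4a^2 - 1 and, from the antisymmetric part, M21 - M12 = -4a*b12, M13 - M31 = 4a*b13, M32 - M23 = -4a*b23.
Here tr M = \frac{226151}{105625}, so a^2 = (1 + tr M)/4 = \frac{82944}{105625} and a = ±\frac{288}{325}. Taking a = \frac{288}{325}: M21 - M12 = \frac{96768}{105625}, M13 - M31 = -\frac{27648}{21125}, M32 - M23 = -\frac{8064}{21125}, giving b12 = -\frac{84}{325}, b13 = -\frac{24}{65}, b23 = \frac{7}{65}, i.e. R = \frac{288}{325} - \frac{84}{325} e_{12} - \frac{24}{65} e_{13} + \frac{7}{65} e_{23}.
Its e_{13} coefficient is negative, so report the other preimage -R.
Answer: -\frac{288}{325} + \frac{84}{325} e_{12} + \frac{24}{65} e_{13} - \frac{7}{65} e_{23}. Note: both R and -R realise this M (trace \frac{226151}{105625}); the covering map identifies them, and the e_{13}-coefficient sign is the tie-breaker.


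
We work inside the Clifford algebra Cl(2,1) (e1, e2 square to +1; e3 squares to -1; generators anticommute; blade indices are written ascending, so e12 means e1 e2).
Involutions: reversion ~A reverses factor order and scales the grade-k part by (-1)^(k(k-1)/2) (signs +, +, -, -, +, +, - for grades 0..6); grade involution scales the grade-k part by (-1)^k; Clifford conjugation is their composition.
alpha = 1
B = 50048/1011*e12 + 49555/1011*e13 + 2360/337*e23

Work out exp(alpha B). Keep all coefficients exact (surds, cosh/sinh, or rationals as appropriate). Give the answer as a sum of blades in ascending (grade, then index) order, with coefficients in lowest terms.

B^2 term by term: the squares give (50048/1011)^2*(e12)^2 + (49555/1011)^2*(e13)^2 + (2360/337)^2*(e23)^2 = 2504802304/1022121*(-1) + 2455698025/1022121*(+1) + 5569600/113569*(+1) = 1 (each basis 2-blade squares to minus the product of its generators' squares); cross terms between blades sharing an index anticommute and cancel. So B^2 = 1.
B^2 = 1 — a positive square means the series sums to a boost: l = 1, alpha*l = 1, so exp(alpha B) = cosh(1) + (sinh(1)/1)*B = cosh(1) + (sinh(1))*B.
Answer: cosh(1) + 50048*sinh(1)/1011*e12 + 49555*sinh(1)/1011*e13 + 2360*sinh(1)/337*e23


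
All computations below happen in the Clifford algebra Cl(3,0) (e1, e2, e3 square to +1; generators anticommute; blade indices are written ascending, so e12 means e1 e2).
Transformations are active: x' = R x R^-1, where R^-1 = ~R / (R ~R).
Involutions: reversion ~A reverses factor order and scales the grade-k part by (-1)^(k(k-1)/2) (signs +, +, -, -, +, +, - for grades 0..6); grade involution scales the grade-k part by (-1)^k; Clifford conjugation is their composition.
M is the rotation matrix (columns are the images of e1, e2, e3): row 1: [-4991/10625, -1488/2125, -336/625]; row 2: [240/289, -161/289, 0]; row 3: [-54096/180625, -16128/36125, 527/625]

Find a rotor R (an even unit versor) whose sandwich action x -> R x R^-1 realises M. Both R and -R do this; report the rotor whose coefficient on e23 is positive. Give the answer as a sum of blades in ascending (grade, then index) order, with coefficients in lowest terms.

Method: write R = a + b12*e12 + b13*e13 + b23*e23 with a^2 + b12^2 + b13^2 + b23^2 = 1 (so R^-1 = ~R). Expanding the columns R e_j ~R gives tr M = 4a^2 - 1 and, from the antisymmetric part, M21 - M12 = -4a*b12, M13 - M31 = 4a*b13, M32 - M23 = -4a*b23.
Here tr M = -33169/180625, so a^2 = (1 + tr M)/4 = 36864/180625 and a = ±192/425. Taking a = 192/425: M21 - M12 = 55296/36125, M13 - M31 = -43008/180625, M32 - M23 = -16128/36125, giving b12 = -72/85, b13 = -56/425, b23 = 21/85, i.e. R = 192/425 - 72/85*e12 - 56/425*e13 + 21/85*e23.
Its e23 coefficient is already positive.
Answer: 192/425 - 72/85*e12 - 56/425*e13 + 21/85*e23. Recall the cover is two-to-one: with M of trace -33169/180625, both preimages act alike, and the stated e23 sign chooses the sheet.


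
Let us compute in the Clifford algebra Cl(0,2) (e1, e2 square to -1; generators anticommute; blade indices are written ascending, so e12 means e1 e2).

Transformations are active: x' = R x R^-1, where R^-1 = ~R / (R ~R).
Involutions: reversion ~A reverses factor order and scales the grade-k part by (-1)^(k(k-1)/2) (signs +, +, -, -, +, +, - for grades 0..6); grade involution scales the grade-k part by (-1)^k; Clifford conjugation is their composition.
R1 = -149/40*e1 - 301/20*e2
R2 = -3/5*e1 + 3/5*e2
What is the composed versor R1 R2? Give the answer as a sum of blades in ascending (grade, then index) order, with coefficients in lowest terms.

Distribute over the terms of R1 (each basis-blade product reordered to ascending indices, repeated generators contracted through their squares):
(-149/40*e1) R2 = -447/200 - 447/200*e12
(-301/20*e2) R2 = 903/100 - 903/100*e12
Summing the partial products and collecting blades:
Answer: 1359/200 - 2253/200*e12


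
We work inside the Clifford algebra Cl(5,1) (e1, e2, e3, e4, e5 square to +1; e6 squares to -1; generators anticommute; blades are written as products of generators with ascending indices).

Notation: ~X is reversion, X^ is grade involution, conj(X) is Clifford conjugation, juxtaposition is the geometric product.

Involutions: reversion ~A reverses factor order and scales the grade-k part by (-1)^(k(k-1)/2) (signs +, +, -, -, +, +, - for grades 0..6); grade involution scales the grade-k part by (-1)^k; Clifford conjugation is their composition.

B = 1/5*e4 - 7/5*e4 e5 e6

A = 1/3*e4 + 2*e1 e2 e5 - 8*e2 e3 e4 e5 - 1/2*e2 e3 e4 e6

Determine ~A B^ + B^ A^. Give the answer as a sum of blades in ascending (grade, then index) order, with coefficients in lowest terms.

first term: -1/15 + 7/15*e5 e6 - 9/10*e2 e3 e5 + 111/10*e2 e3 e6 - 2/5*e1 e2 e4 e5 + 14/5*e1 e2 e4 e6
second term: 1/15 - 7/15*e5 e6 + 23/10*e2 e3 e5 + 113/10*e2 e3 e6 + 2/5*e1 e2 e4 e5 + 14/5*e1 e2 e4 e6
Answer: 7/5*e2 e3 e5 + 112/5*e2 e3 e6 + 28/5*e1 e2 e4 e6


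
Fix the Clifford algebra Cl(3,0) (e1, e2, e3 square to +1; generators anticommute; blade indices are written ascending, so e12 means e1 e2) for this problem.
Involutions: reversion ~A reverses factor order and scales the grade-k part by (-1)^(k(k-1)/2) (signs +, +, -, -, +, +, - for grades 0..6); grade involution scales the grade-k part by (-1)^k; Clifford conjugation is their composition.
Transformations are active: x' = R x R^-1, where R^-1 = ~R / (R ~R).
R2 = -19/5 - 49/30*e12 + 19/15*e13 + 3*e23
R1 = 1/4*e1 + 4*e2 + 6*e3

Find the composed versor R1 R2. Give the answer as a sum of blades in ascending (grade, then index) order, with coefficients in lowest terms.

Distribute over the terms of R1 (each basis-blade product reordered to ascending indices, repeated generators contracted through their squares):
(1/4*e1) R2 = -19/20*e1 - 49/120*e2 + 19/60*e3 + 3/4*e123
(4*e2) R2 = 98/15*e1 - 76/5*e2 + 12*e3 - 76/15*e123
(6*e3) R2 = -38/5*e1 - 18*e2 - 114/5*e3 - 49/5*e123
Summing the partial products and collecting blades:
Answer: -121/60*e1 - 4033/120*e2 - 629/60*e3 - 847/60*e123


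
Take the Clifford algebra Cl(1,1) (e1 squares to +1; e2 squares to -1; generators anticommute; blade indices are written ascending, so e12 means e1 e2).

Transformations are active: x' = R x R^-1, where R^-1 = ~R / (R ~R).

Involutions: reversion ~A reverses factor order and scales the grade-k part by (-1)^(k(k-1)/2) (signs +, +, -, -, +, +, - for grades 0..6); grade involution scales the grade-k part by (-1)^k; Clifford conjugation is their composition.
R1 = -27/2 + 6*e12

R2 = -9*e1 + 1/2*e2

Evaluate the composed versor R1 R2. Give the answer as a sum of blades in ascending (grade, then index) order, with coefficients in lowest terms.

Distribute over the terms of R1 (each basis-blade product reordered to ascending indices, repeated generators contracted through their squares):
(-27/2) R2 = 243/2*e1 - 27/4*e2
(6*e12) R2 = -3*e1 + 54*e2
Summing the partial products and collecting blades:
Answer: 237/2*e1 + 189/4*e2
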